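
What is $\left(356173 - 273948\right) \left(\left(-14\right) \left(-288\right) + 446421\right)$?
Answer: $37038497925$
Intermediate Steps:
$\left(356173 - 273948\right) \left(\left(-14\right) \left(-288\right) + 446421\right) = 82225 \left(4032 + 446421\right) = 82225 \cdot 450453 = 37038497925$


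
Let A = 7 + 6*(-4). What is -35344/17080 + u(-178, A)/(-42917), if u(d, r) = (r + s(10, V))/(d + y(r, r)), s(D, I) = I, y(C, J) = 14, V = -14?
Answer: -4442237767/2146708340 ≈ -2.0693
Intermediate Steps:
A = -17 (A = 7 - 24 = -17)
u(d, r) = (-14 + r)/(14 + d) (u(d, r) = (r - 14)/(d + 14) = (-14 + r)/(14 + d))
-35344/17080 + u(-178, A)/(-42917) = -35344/17080 + ((-14 - 17)/(14 - 178))/(-42917) = -35344*1/17080 + (-31/(-164))*(-1/42917) = -4418/2135 - 1/164*(-31)*(-1/42917) = -4418/2135 + (31/164)*(-1/42917) = -4418/2135 - 31/7038388 = -4442237767/2146708340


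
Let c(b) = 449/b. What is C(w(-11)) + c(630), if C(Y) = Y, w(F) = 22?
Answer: 14309/630 ≈ 22.713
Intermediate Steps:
C(w(-11)) + c(630) = 22 + 449/630 = 14309/630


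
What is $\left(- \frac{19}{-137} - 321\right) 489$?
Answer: $- \frac{21495462}{137} \approx -1.569 \cdot 10^{5}$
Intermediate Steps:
$\left(- \frac{19}{-137} - 321\right) 489 = \left(\left(-19\right) \left(- \frac{1}{137}\right) - 321\right) 489 = \left(\frac{19}{137} - 321\right) 489 = \left(- \frac{43958}{137}\right) 489 = - \frac{21495462}{137}$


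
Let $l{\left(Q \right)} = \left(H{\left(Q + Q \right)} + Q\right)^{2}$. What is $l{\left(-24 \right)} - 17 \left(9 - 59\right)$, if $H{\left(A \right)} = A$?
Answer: $6034$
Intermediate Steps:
$l{\left(Q \right)} = 9 Q^{2}$ ($l{\left(Q \right)} = \left(\left(Q + Q\right) + Q\right)^{2} = \left(2 Q + Q\right)^{2} = \left(3 Q\right)^{2} = 9 Q^{2}$)
$l{\left(-24 \right)} - 17 \left(9 - 59\right) = 9 \left(-24\right)^{2} - 17 \left(9 - 59\right) = 9 \cdot 576 - 17 \left(-50\right) = 5184 - -850 = 5184 + 850 = 6034$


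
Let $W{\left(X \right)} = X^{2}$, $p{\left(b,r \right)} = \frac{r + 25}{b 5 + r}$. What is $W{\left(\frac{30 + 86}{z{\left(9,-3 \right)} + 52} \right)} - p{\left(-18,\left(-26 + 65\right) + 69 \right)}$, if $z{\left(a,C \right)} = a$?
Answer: $- \frac{252685}{66978} \approx -3.7727$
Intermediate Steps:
$p{\left(b,r \right)} = \frac{25 + r}{r + 5 b}$ ($p{\left(b,r \right)} = \frac{25 + r}{5 b + r} = \frac{25 + r}{r + 5 b}$)
$W{\left(\frac{30 + 86}{z{\left(9,-3 \right)} + 52} \right)} - p{\left(-18,\left(-26 + 65\right) + 69 \right)} = \left(\frac{30 + 86}{9 + 52}\right)^{2} - \frac{25 + \left(\left(-26 + 65\right) + 69\right)}{\left(\left(-26 + 65\right) + 69\right) + 5 \left(-18\right)} = \left(\frac{116}{61}\right)^{2} - \frac{25 + \left(39 + 69\right)}{\left(39 + 69\right) - 90} = \left(116 \cdot \frac{1}{61}\right)^{2} - \frac{25 + 108}{108 - 90} = \left(\frac{116}{61}\right)^{2} - \frac{1}{18} \cdot 133 = \frac{13456}{3721} - \frac{1}{18} \cdot 133 = \frac{13456}{3721} - \frac{133}{18} = - \frac{252685}{66978}$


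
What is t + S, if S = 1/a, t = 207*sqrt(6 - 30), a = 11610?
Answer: 1/11610 + 414*I*sqrt(6) ≈ 8.6133e-5 + 1014.1*I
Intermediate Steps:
t = 414*I*sqrt(6) (t = 207*sqrt(-24) = 207*(2*I*sqrt(6)) = 414*I*sqrt(6) ≈ 1014.1*I)
S = 1/11610 ≈ 8.6133e-5
t + S = 414*I*sqrt(6) + 1/11610 = 1/11610 + 414*I*sqrt(6)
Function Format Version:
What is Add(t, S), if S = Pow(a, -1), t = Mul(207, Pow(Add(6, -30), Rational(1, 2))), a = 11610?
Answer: Add(Rational(1, 11610), Mul(414, I, Pow(6, Rational(1, 2)))) ≈ Add(8.6133e-5, Mul(1014.1, I))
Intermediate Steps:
t = Mul(414, I, Pow(6, Rational(1, 2))) (t = Mul(207, Pow(-24, Rational(1, 2))) = Mul(207, Mul(2, I, Pow(6, Rational(1, 2)))) = Mul(414, I, Pow(6, Rational(1, 2))) ≈ Mul(1014.1, I))
S = Rational(1, 11610) (S = Pow(11610, -1) = Rational(1, 11610) ≈ 8.6133e-5)
Add(t, S) = Add(Mul(414, I, Pow(6, Rational(1, 2))), Rational(1, 11610)) = Add(Rational(1, 11610), Mul(414, I, Pow(6, Rational(1, 2))))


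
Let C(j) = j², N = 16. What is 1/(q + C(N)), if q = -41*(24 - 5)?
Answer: -1/523 ≈ -0.0019120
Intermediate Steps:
q = -779 (q = -41*19 = -779)
1/(q + C(N)) = 1/(-779 + 16²) = 1/(-779 + 256) = 1/(-523) = -1/523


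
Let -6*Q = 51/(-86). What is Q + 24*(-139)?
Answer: -573775/172 ≈ -3335.9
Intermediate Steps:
Q = 17/172 (Q = -17/(2*(-86)) = -17*(-1)/(2*86) = -⅙*(-51/86) = 17/172 ≈ 0.098837)
Q + 24*(-139) = 17/172 + 24*(-139) = 17/172 - 3336 = -573775/172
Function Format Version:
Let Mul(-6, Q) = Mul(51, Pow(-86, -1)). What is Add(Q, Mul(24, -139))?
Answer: Rational(-573775, 172) ≈ -3335.9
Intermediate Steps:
Q = Rational(17, 172) (Q = Mul(Rational(-1, 6), Mul(51, Pow(-86, -1))) = Mul(Rational(-1, 6), Mul(51, Rational(-1, 86))) = Mul(Rational(-1, 6), Rational(-51, 86)) = Rational(17, 172) ≈ 0.098837)
Add(Q, Mul(24, -139)) = Add(Rational(17, 172), Mul(24, -139)) = Add(Rational(17, 172), -3336) = Rational(-573775, 172)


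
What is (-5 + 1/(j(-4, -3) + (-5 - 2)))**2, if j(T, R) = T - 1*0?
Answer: 3136/121 ≈ 25.917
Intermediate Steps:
j(T, R) = T (j(T, R) = T + 0 = T)
(-5 + 1/(j(-4, -3) + (-5 - 2)))**2 = (-5 + 1/(-4 + (-5 - 2)))**2 = (-5 + 1/(-4 - 7))**2 = (-5 + 1/(-11))**2 = (-5 - 1/11)**2 = (-56/11)**2 = 3136/121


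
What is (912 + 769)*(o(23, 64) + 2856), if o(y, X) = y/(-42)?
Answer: 201600649/42 ≈ 4.8000e+6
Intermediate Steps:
o(y, X) = -y/42 (o(y, X) = y*(-1/42) = -y/42)
(912 + 769)*(o(23, 64) + 2856) = (912 + 769)*(-1/42*23 + 2856) = 1681*(-23/42 + 2856) = 1681*(119929/42) = 201600649/42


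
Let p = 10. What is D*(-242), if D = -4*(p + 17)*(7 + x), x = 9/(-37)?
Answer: 6534000/37 ≈ 1.7659e+5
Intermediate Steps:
x = -9/37 (x = 9*(-1/37) = -9/37 ≈ -0.24324)
D = -27000/37 (D = -4*(10 + 17)*(7 - 9/37) = -108*250/37 = -4*6750/37 = -27000/37 ≈ -729.73)
D*(-242) = -27000/37*(-242) = 6534000/37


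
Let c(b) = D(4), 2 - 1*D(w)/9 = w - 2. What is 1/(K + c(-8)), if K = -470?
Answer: -1/470 ≈ -0.0021277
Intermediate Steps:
D(w) = 36 - 9*w (D(w) = 18 - 9*(w - 2) = 18 - 9*(-2 + w) = 18 + (18 - 9*w) = 36 - 9*w)
c(b) = 0 (c(b) = 36 - 9*4 = 36 - 36 = 0)
1/(K + c(-8)) = 1/(-470 + 0) = 1/(-470) = -1/470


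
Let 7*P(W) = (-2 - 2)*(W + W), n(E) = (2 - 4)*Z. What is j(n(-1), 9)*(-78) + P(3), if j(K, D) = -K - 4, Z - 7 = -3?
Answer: -2208/7 ≈ -315.43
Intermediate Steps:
Z = 4 (Z = 7 - 3 = 4)
n(E) = -8 (n(E) = (2 - 4)*4 = -2*4 = -8)
P(W) = -8*W/7 (P(W) = ((-2 - 2)*(W + W))/7 = (-8*W)/7 = -8*W/7)
j(K, D) = -4 - K
j(n(-1), 9)*(-78) + P(3) = (-4 - 1*(-8))*(-78) - 8/7*3 = (-4 + 8)*(-78) - 24/7 = 4*(-78) - 24/7 = -312 - 24/7 = -2208/7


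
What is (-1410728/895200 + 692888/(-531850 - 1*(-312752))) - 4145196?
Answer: -50814080457051409/12258533100 ≈ -4.1452e+6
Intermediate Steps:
(-1410728/895200 + 692888/(-531850 - 1*(-312752))) - 4145196 = (-1410728*1/895200 + 692888/(-531850 + 312752)) - 4145196 = (-176341/111900 + 692888/(-219098)) - 4145196 = (-176341/111900 + 692888*(-1/219098)) - 4145196 = (-176341/111900 - 346444/109549) - 4145196 = -58085063809/12258533100 - 4145196 = -50814080457051409/12258533100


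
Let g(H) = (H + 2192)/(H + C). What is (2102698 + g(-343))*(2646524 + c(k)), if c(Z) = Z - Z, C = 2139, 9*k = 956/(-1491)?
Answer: 2498614707422367/449 ≈ 5.5648e+12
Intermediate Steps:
k = -956/13419 (k = (956/(-1491))/9 = (956*(-1/1491))/9 = (⅑)*(-956/1491) = -956/13419 ≈ -0.071242)
g(H) = (2192 + H)/(2139 + H) (g(H) = (H + 2192)/(H + 2139) = (2192 + H)/(2139 + H))
c(Z) = 0
(2102698 + g(-343))*(2646524 + c(k)) = (2102698 + (2192 - 343)/(2139 - 343))*(2646524 + 0) = (2102698 + 1849/1796)*2646524 = (3776447457/1796)*2646524 = 2498614707422367/449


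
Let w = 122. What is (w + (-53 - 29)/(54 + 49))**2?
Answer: 155850256/10609 ≈ 14690.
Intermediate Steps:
(w + (-53 - 29)/(54 + 49))**2 = (122 + (-53 - 29)/(54 + 49))**2 = (122 - 82/103)**2 = (12484/103)**2 = 155850256/10609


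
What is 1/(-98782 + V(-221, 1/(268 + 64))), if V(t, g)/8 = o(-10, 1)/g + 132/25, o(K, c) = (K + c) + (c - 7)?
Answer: -25/3464494 ≈ -7.2161e-6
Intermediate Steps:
o(K, c) = -7 + K + 2*c (o(K, c) = (K + c) + (-7 + c) = -7 + K + 2*c)
V(t, g) = 1056/25 - 120/g (V(t, g) = 8*((-7 - 10 + 2*1)/g + 132/25) = 8*((-7 - 10 + 2)/g + 132*(1/25)) = 8*(-15/g + 132/25) = 8*(132/25 - 15/g) = 1056/25 - 120/g)
1/(-98782 + V(-221, 1/(268 + 64))) = 1/(-98782 + (1056/25 - 120/(1/(268 + 64)))) = 1/(-98782 + (1056/25 - 120/(1/332))) = 1/(-98782 + (1056/25 - 120/1/332)) = 1/(-98782 + (1056/25 - 120*332)) = 1/(-98782 + (1056/25 - 39840)) = 1/(-98782 - 994944/25) = 1/(-3464494/25) = -25/3464494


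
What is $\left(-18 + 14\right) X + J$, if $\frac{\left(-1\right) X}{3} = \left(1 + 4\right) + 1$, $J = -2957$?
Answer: $-2885$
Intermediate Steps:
$X = -18$ ($X = - 3 \left(\left(1 + 4\right) + 1\right) = - 3 \left(5 + 1\right) = \left(-3\right) 6 = -18$)
$\left(-18 + 14\right) X + J = \left(-18 + 14\right) \left(-18\right) - 2957 = \left(-4\right) \left(-18\right) - 2957 = 72 - 2957 = -2885$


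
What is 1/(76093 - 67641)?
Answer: 1/8452 ≈ 0.00011832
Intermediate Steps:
1/(76093 - 67641) = 1/8452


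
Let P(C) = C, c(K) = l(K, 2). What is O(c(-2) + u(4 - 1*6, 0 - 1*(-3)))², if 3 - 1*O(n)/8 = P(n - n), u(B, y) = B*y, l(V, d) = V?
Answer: 576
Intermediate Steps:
c(K) = K
O(n) = 24 (O(n) = 24 - 8*(n - n) = 24 - 8*0 = 24 + 0 = 24)
O(c(-2) + u(4 - 1*6, 0 - 1*(-3)))² = 24² = 576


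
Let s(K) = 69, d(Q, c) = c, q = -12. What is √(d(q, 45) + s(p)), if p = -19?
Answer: √114 ≈ 10.677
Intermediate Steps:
√(d(q, 45) + s(p)) = √(45 + 69) = √114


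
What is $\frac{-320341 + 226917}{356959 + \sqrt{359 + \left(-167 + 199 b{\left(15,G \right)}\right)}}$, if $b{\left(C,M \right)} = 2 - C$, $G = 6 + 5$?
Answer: $- \frac{8337134404}{31854932519} + \frac{23356 i \sqrt{2395}}{31854932519} \approx -0.26172 + 3.5882 \cdot 10^{-5} i$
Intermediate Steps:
$G = 11$
$\frac{-320341 + 226917}{356959 + \sqrt{359 + \left(-167 + 199 b{\left(15,G \right)}\right)}} = \frac{-320341 + 226917}{356959 + \sqrt{359 + \left(-167 + 199 \left(2 - 15\right)\right)}} = - \frac{93424}{356959 + \sqrt{359 + \left(-167 + 199 \left(2 - 15\right)\right)}} = - \frac{93424}{356959 + \sqrt{359 + \left(-167 + 199 \left(-13\right)\right)}} = - \frac{93424}{356959 + \sqrt{359 - 2754}} = - \frac{93424}{356959 + \sqrt{-2395}} = - \frac{93424}{356959 + i \sqrt{2395}}$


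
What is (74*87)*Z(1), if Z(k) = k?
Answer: 6438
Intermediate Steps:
(74*87)*Z(1) = (74*87)*1 = 6438*1 = 6438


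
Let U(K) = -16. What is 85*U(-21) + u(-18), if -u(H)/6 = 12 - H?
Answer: -1540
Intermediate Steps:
u(H) = -72 + 6*H (u(H) = -6*(12 - H) = -72 + 6*H)
85*U(-21) + u(-18) = 85*(-16) + (-72 + 6*(-18)) = -1360 + (-72 - 108) = -1360 - 180 = -1540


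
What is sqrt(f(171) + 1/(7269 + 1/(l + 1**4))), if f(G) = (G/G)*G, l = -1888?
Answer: sqrt(32172850026143058)/13716602 ≈ 13.077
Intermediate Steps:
f(G) = G (f(G) = 1*G = G)
sqrt(f(171) + 1/(7269 + 1/(l + 1**4))) = sqrt(171 + 1/(7269 + 1/(-1888 + 1**4))) = sqrt(171 + 1/(7269 + 1/(-1888 + 1))) = sqrt(171 + 1/(7269 + 1/(-1887))) = sqrt(171 + 1/(7269 - 1/1887)) = sqrt(171 + 1/(13716602/1887)) = sqrt(171 + 1887/13716602) = sqrt(2345540829/13716602) = sqrt(32172850026143058)/13716602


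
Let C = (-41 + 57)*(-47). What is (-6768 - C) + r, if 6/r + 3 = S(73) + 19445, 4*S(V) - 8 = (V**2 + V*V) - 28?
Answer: -265925236/44203 ≈ -6016.0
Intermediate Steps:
C = -752 (C = 16*(-47) = -752)
S(V) = -5 + V**2/2 (S(V) = 2 + ((V**2 + V*V) - 28)/4 = 2 + ((V**2 + V**2) - 28)/4 = 2 + (2*V**2 - 28)/4 = 2 + (-28 + 2*V**2)/4 = 2 + (-7 + V**2/2) = -5 + V**2/2)
r = 12/44203 (r = 6/(-3 + ((-5 + (1/2)*73**2) + 19445)) = 6/(-3 + ((-5 + (1/2)*5329) + 19445)) = 6/(-3 + ((-5 + 5329/2) + 19445)) = 6/(-3 + (5319/2 + 19445)) = 6/(-3 + 44209/2) = 6/(44203/2) = 6*(2/44203) = 12/44203 ≈ 0.00027147)
(-6768 - C) + r = (-6768 - 1*(-752)) + 12/44203 = (-6768 + 752) + 12/44203 = -6016 + 12/44203 = -265925236/44203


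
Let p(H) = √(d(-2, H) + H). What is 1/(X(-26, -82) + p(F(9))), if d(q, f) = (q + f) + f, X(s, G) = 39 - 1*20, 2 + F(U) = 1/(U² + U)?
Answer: 570/11069 - I*√7170/11069 ≈ 0.051495 - 0.0076498*I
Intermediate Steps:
F(U) = -2 + 1/(U + U²) (F(U) = -2 + 1/(U² + U) = -2 + 1/(U + U²))
X(s, G) = 19 (X(s, G) = 39 - 20 = 19)
d(q, f) = q + 2*f (d(q, f) = (f + q) + f = q + 2*f)
p(H) = √(-2 + 3*H) (p(H) = √((-2 + 2*H) + H) = √(-2 + 3*H))
1/(X(-26, -82) + p(F(9))) = 1/(19 + √(-2 + 3*((1 - 2*9 - 2*9²)/(9*(1 + 9))))) = 1/(19 + √(-2 + 3*((⅑)*(1 - 18 - 2*81)/10))) = 1/(19 + √(-2 + 3*((⅑)*(⅒)*(1 - 18 - 162)))) = 1/(19 + √(-2 + 3*((⅑)*(⅒)*(-179)))) = 1/(19 + √(-2 + 3*(-179/90))) = 1/(19 + √(-2 - 179/30)) = 1/(19 + √(-239/30)) = 1/(19 + I*√7170/30)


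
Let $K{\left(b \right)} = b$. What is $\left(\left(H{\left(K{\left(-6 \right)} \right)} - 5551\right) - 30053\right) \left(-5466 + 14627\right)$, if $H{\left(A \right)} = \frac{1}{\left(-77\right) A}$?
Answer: $- \frac{150689719567}{462} \approx -3.2617 \cdot 10^{8}$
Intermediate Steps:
$H{\left(A \right)} = - \frac{1}{77 A}$
$\left(\left(H{\left(K{\left(-6 \right)} \right)} - 5551\right) - 30053\right) \left(-5466 + 14627\right) = \left(\left(- \frac{1}{77 \left(-6\right)} - 5551\right) - 30053\right) \left(-5466 + 14627\right) = \left(\left(\left(- \frac{1}{77}\right) \left(- \frac{1}{6}\right) - 5551\right) - 30053\right) 9161 = \left(\left(\frac{1}{462} - 5551\right) - 30053\right) 9161 = \left(- \frac{2564561}{462} - 30053\right) 9161 = \left(- \frac{16449047}{462}\right) 9161 = - \frac{150689719567}{462}$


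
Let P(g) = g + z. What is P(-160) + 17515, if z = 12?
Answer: 17367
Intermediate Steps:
P(g) = 12 + g (P(g) = g + 12 = 12 + g)
P(-160) + 17515 = (12 - 160) + 17515 = -148 + 17515 = 17367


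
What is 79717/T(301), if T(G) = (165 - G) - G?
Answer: -79717/437 ≈ -182.42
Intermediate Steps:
T(G) = 165 - 2*G
79717/T(301) = 79717/(165 - 2*301) = 79717/(165 - 602) = 79717/(-437) = 79717*(-1/437) = -79717/437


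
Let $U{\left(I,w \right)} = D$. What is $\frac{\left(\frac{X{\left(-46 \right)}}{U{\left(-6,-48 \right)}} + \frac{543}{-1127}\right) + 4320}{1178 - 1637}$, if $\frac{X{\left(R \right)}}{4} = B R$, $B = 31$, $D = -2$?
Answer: $- \frac{8082301}{517293} \approx -15.624$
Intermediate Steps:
$U{\left(I,w \right)} = -2$
$X{\left(R \right)} = 124 R$ ($X{\left(R \right)} = 4 \cdot 31 R = 124 R$)
$\frac{\left(\frac{X{\left(-46 \right)}}{U{\left(-6,-48 \right)}} + \frac{543}{-1127}\right) + 4320}{1178 - 1637} = \frac{\left(\frac{124 \left(-46\right)}{-2} + \frac{543}{-1127}\right) + 4320}{1178 - 1637} = \frac{\left(\left(-5704\right) \left(- \frac{1}{2}\right) + 543 \left(- \frac{1}{1127}\right)\right) + 4320}{-459} = \left(\left(2852 - \frac{543}{1127}\right) + 4320\right) \left(- \frac{1}{459}\right) = \left(\frac{3213661}{1127} + 4320\right) \left(- \frac{1}{459}\right) = \frac{8082301}{1127} \left(- \frac{1}{459}\right) = - \frac{8082301}{517293}$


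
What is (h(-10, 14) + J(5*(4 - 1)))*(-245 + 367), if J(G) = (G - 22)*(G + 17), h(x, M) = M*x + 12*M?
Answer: -23912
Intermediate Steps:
h(x, M) = 12*M + M*x
J(G) = (-22 + G)*(17 + G)
(h(-10, 14) + J(5*(4 - 1)))*(-245 + 367) = (14*(12 - 10) + (-374 + (5*(4 - 1))² - 25*(4 - 1)))*(-245 + 367) = (14*2 + (-374 + (5*3)² - 25*3))*122 = (28 + (-374 + 15² - 5*15))*122 = (28 + (-374 + 225 - 75))*122 = (28 - 224)*122 = -196*122 = -23912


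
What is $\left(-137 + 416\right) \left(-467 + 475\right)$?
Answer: $2232$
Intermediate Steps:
$\left(-137 + 416\right) \left(-467 + 475\right) = 279 \cdot 8 = 2232$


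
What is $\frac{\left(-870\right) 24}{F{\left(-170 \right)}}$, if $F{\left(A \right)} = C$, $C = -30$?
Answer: $696$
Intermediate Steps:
$F{\left(A \right)} = -30$
$\frac{\left(-870\right) 24}{F{\left(-170 \right)}} = \frac{\left(-870\right) 24}{-30} = \left(-20880\right) \left(- \frac{1}{30}\right) = 696$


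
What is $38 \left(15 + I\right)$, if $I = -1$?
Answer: $532$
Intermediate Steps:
$38 \left(15 + I\right) = 38 \left(15 - 1\right) = 38 \cdot 14 = 532$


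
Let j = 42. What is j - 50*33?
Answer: -1608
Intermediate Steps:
j - 50*33 = 42 - 50*33 = 42 - 1650 = -1608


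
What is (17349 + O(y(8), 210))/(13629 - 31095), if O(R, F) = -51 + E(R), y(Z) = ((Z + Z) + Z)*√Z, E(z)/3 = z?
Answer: -2883/2911 - 24*√2/2911 ≈ -1.0020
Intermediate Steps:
E(z) = 3*z
y(Z) = 3*Z^(3/2) (y(Z) = (2*Z + Z)*√Z = (3*Z)*√Z = 3*Z^(3/2))
O(R, F) = -51 + 3*R
(17349 + O(y(8), 210))/(13629 - 31095) = (17349 + (-51 + 3*(3*8^(3/2))))/(13629 - 31095) = (17349 + (-51 + 3*(3*(16*√2))))/(-17466) = (17349 + (-51 + 3*(48*√2)))*(-1/17466) = (17349 + (-51 + 144*√2))*(-1/17466) = (17298 + 144*√2)*(-1/17466) = -2883/2911 - 24*√2/2911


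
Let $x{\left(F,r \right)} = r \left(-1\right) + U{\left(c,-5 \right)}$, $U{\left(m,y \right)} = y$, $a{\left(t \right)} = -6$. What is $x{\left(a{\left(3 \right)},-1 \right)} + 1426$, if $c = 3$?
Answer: $1422$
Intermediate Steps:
$x{\left(F,r \right)} = -5 - r$ ($x{\left(F,r \right)} = r \left(-1\right) - 5 = - r - 5 = -5 - r$)
$x{\left(a{\left(3 \right)},-1 \right)} + 1426 = \left(-5 - -1\right) + 1426 = \left(-5 + 1\right) + 1426 = -4 + 1426 = 1422$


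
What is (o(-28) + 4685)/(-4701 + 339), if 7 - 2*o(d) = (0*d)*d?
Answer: -9377/8724 ≈ -1.0749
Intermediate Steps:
o(d) = 7/2 (o(d) = 7/2 - 0*d*d/2 = 7/2 - 0*d = 7/2 - ½*0 = 7/2 + 0 = 7/2)
(o(-28) + 4685)/(-4701 + 339) = (7/2 + 4685)/(-4701 + 339) = (9377/2)/(-4362) = (9377/2)*(-1/4362) = -9377/8724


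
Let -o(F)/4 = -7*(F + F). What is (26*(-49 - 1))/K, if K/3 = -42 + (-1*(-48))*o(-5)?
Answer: 650/20223 ≈ 0.032142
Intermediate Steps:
o(F) = 56*F (o(F) = -(-28)*(F + F) = -(-28)*2*F = -(-56)*F = 56*F)
K = -40446 (K = 3*(-42 + (-1*(-48))*(56*(-5))) = 3*(-42 + 48*(-280)) = 3*(-42 - 13440) = 3*(-13482) = -40446)
(26*(-49 - 1))/K = (26*(-49 - 1))/(-40446) = (26*(-50))*(-1/40446) = -1300*(-1/40446) = 650/20223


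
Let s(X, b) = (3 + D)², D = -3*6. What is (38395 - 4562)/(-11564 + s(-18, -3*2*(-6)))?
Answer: -1471/493 ≈ -2.9838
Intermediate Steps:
D = -18
s(X, b) = 225 (s(X, b) = (3 - 18)² = (-15)² = 225)
(38395 - 4562)/(-11564 + s(-18, -3*2*(-6))) = (38395 - 4562)/(-11564 + 225) = 33833/(-11339) = 33833*(-1/11339) = -1471/493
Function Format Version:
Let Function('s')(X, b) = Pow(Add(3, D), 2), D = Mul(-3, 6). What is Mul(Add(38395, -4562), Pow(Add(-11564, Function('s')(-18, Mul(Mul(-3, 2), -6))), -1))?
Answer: Rational(-1471, 493) ≈ -2.9838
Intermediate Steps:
D = -18
Function('s')(X, b) = 225 (Function('s')(X, b) = Pow(Add(3, -18), 2) = Pow(-15, 2) = 225)
Mul(Add(38395, -4562), Pow(Add(-11564, Function('s')(-18, Mul(Mul(-3, 2), -6))), -1)) = Mul(Add(38395, -4562), Pow(Add(-11564, 225), -1)) = Mul(33833, Pow(-11339, -1)) = Mul(33833, Rational(-1, 11339)) = Rational(-1471, 493)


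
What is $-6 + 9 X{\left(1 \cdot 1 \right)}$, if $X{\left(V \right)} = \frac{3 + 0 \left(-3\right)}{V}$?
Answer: $21$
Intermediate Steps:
$X{\left(V \right)} = \frac{3}{V}$ ($X{\left(V \right)} = \frac{3 + 0}{V} = \frac{3}{V}$)
$-6 + 9 X{\left(1 \cdot 1 \right)} = -6 + 9 \frac{3}{1 \cdot 1} = -6 + 9 \cdot \frac{3}{1} = -6 + 9 \cdot 3 \cdot 1 = -6 + 9 \cdot 3 = -6 + 27 = 21$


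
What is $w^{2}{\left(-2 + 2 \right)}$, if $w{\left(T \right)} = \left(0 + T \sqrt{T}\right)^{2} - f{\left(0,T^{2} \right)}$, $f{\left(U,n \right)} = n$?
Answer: $0$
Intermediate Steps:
$w{\left(T \right)} = T^{3} - T^{2}$ ($w{\left(T \right)} = \left(0 + T \sqrt{T}\right)^{2} - T^{2} = \left(0 + T^{\frac{3}{2}}\right)^{2} - T^{2} = \left(T^{\frac{3}{2}}\right)^{2} - T^{2} = T^{3} - T^{2}$)
$w^{2}{\left(-2 + 2 \right)} = \left(\left(-2 + 2\right)^{2} \left(-1 + \left(-2 + 2\right)\right)\right)^{2} = \left(0^{2} \left(-1 + 0\right)\right)^{2} = \left(0 \left(-1\right)\right)^{2} = 0^{2} = 0$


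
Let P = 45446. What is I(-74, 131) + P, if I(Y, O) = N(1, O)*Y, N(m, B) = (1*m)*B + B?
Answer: 26058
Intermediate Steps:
N(m, B) = B + B*m (N(m, B) = m*B + B = B*m + B = B + B*m)
I(Y, O) = 2*O*Y (I(Y, O) = (O*(1 + 1))*Y = (O*2)*Y = (2*O)*Y = 2*O*Y)
I(-74, 131) + P = 2*131*(-74) + 45446 = -19388 + 45446 = 26058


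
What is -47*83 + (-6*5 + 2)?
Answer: -3929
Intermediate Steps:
-47*83 + (-6*5 + 2) = -3901 + (-30 + 2) = -3901 - 28 = -3929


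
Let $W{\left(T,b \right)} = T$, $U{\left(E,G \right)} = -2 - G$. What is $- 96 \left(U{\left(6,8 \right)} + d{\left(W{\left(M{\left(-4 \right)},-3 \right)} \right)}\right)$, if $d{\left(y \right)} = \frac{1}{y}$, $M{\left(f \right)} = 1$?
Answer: $864$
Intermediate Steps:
$- 96 \left(U{\left(6,8 \right)} + d{\left(W{\left(M{\left(-4 \right)},-3 \right)} \right)}\right) = - 96 \left(\left(-2 - 8\right) + 1^{-1}\right) = - 96 \left(\left(-2 - 8\right) + 1\right) = - 96 \left(-10 + 1\right) = \left(-96\right) \left(-9\right) = 864$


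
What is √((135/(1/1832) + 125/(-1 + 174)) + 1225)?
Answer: √7438724930/173 ≈ 498.54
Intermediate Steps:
√((135/(1/1832) + 125/(-1 + 174)) + 1225) = √((135/(1/1832) + 125/173) + 1225) = √((135*1832 + 125*(1/173)) + 1225) = √((247320 + 125/173) + 1225) = √(42786485/173 + 1225) = √(42998410/173) = √7438724930/173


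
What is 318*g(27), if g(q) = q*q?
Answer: 231822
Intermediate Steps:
g(q) = q²
318*g(27) = 318*27² = 318*729 = 231822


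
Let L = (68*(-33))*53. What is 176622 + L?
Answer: 57690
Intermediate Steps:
L = -118932 (L = -2244*53 = -118932)
176622 + L = 176622 - 118932 = 57690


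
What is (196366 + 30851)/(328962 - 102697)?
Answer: 227217/226265 ≈ 1.0042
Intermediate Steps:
(196366 + 30851)/(328962 - 102697) = 227217/226265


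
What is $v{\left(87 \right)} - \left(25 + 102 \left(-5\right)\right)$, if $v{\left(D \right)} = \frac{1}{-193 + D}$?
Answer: $\frac{51409}{106} \approx 484.99$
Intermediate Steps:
$v{\left(87 \right)} - \left(25 + 102 \left(-5\right)\right) = \frac{1}{-193 + 87} - \left(25 + 102 \left(-5\right)\right) = \frac{1}{-106} - \left(25 - 510\right) = - \frac{1}{106} - -485 = - \frac{1}{106} + 485 = \frac{51409}{106}$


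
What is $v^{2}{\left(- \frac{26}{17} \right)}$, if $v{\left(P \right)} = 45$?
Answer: $2025$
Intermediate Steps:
$v^{2}{\left(- \frac{26}{17} \right)} = 45^{2} = 2025$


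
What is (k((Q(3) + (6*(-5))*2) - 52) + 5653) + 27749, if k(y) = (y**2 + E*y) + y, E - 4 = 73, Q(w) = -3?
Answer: 37657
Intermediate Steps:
E = 77 (E = 4 + 73 = 77)
k(y) = y**2 + 78*y (k(y) = (y**2 + 77*y) + y = y**2 + 78*y)
(k((Q(3) + (6*(-5))*2) - 52) + 5653) + 27749 = (((-3 + (6*(-5))*2) - 52)*(78 + ((-3 + (6*(-5))*2) - 52)) + 5653) + 27749 = (((-3 - 30*2) - 52)*(78 + ((-3 - 30*2) - 52)) + 5653) + 27749 = (((-3 - 60) - 52)*(78 + ((-3 - 60) - 52)) + 5653) + 27749 = ((-63 - 52)*(78 + (-63 - 52)) + 5653) + 27749 = (-115*(78 - 115) + 5653) + 27749 = (-115*(-37) + 5653) + 27749 = (4255 + 5653) + 27749 = 9908 + 27749 = 37657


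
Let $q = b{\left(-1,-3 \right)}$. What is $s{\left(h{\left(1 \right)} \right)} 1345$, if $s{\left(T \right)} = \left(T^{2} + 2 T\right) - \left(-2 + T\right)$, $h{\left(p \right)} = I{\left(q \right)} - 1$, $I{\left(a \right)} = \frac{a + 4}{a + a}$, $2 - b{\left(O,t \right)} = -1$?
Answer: $\frac{106255}{36} \approx 2951.5$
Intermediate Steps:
$b{\left(O,t \right)} = 3$ ($b{\left(O,t \right)} = 2 - -1 = 2 + 1 = 3$)
$q = 3$
$I{\left(a \right)} = \frac{4 + a}{2 a}$
$h{\left(p \right)} = \frac{1}{6}$ ($h{\left(p \right)} = \frac{4 + 3}{2 \cdot 3} - 1 = \frac{1}{2} \cdot \frac{1}{3} \cdot 7 - 1 = \frac{7}{6} - 1 = \frac{1}{6}$)
$s{\left(T \right)} = 2 + T + T^{2}$
$s{\left(h{\left(1 \right)} \right)} 1345 = \left(2 + \frac{1}{6} + \left(\frac{1}{6}\right)^{2}\right) 1345 = \left(2 + \frac{1}{6} + \frac{1}{36}\right) 1345 = \frac{79}{36} \cdot 1345 = \frac{106255}{36}$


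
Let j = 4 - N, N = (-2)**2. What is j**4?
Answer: 0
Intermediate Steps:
N = 4
j = 0 (j = 4 - 1*4 = 4 - 4 = 0)
j**4 = 0**4 = 0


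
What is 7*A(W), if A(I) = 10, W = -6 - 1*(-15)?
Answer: 70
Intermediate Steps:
W = 9 (W = -6 + 15 = 9)
7*A(W) = 7*10 = 70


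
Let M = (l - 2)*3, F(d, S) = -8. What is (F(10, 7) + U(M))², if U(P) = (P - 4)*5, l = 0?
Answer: 3364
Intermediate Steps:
M = -6 (M = (0 - 2)*3 = -2*3 = -6)
U(P) = -20 + 5*P (U(P) = (-4 + P)*5 = -20 + 5*P)
(F(10, 7) + U(M))² = (-8 + (-20 + 5*(-6)))² = (-8 + (-20 - 30))² = (-8 - 50)² = (-58)² = 3364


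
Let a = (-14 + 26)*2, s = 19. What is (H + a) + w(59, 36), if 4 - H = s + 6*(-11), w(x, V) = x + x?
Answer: 193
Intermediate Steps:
w(x, V) = 2*x
a = 24 (a = 12*2 = 24)
H = 51 (H = 4 - (19 + 6*(-11)) = 4 - (19 - 66) = 4 - 1*(-47) = 4 + 47 = 51)
(H + a) + w(59, 36) = (51 + 24) + 2*59 = 75 + 118 = 193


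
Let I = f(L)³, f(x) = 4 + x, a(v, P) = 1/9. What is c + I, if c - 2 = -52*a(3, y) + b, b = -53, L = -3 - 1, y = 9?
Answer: -511/9 ≈ -56.778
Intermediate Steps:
L = -4
a(v, P) = ⅑
c = -511/9 (c = 2 + (-52*⅑ - 53) = 2 + (-52/9 - 53) = 2 - 529/9 = -511/9 ≈ -56.778)
I = 0 (I = (4 - 4)³ = 0³ = 0)
c + I = -511/9 + 0 = -511/9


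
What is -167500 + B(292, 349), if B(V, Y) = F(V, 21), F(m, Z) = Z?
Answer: -167479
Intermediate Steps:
B(V, Y) = 21
-167500 + B(292, 349) = -167500 + 21 = -167479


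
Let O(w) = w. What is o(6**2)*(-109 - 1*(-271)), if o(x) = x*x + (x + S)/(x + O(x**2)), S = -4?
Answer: 7768368/37 ≈ 2.0996e+5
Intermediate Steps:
o(x) = x**2 + (-4 + x)/(x + x**2) (o(x) = x*x + (x - 4)/(x + x**2) = x**2 + (-4 + x)/(x + x**2))
o(6**2)*(-109 - 1*(-271)) = ((-4 + 6**2 + (6**2)**3 + (6**2)**4)/((6**2)*(1 + 6**2)))*(-109 - 1*(-271)) = ((-4 + 36 + 36**3 + 36**4)/(36*(1 + 36)))*(-109 + 271) = ((1/36)*(-4 + 36 + 46656 + 1679616)/37)*162 = ((1/36)*(1/37)*1726304)*162 = (431576/333)*162 = 7768368/37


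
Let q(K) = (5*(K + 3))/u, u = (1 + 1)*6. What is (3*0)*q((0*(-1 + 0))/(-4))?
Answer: 0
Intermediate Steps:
u = 12 (u = 2*6 = 12)
q(K) = 5/4 + 5*K/12 (q(K) = (5*(K + 3))/12 = (5*(3 + K))*(1/12) = (15 + 5*K)*(1/12) = 5/4 + 5*K/12)
(3*0)*q((0*(-1 + 0))/(-4)) = (3*0)*(5/4 + 5*((0*(-1 + 0))/(-4))/12) = 0*(5/4 + 5*((0*(-1))*(-¼))/12) = 0*(5/4 + 5*(0*(-¼))/12) = 0*(5/4 + (5/12)*0) = 0*(5/4 + 0) = 0*(5/4) = 0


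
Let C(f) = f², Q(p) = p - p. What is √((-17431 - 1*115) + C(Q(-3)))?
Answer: I*√17546 ≈ 132.46*I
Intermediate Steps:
Q(p) = 0
√((-17431 - 1*115) + C(Q(-3))) = √((-17431 - 1*115) + 0²) = √((-17431 - 115) + 0) = √(-17546 + 0) = √(-17546) = I*√17546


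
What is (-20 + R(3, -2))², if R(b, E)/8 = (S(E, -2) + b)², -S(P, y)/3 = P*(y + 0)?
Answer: 394384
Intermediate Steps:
S(P, y) = -3*P*y (S(P, y) = -3*P*(y + 0) = -3*P*y)
R(b, E) = 8*(b + 6*E)² (R(b, E) = 8*(-3*E*(-2) + b)² = 8*(6*E + b)² = 8*(b + 6*E)²)
(-20 + R(3, -2))² = (-20 + 8*(3 + 6*(-2))²)² = (-20 + 8*(3 - 12)²)² = (-20 + 8*(-9)²)² = (-20 + 8*81)² = (-20 + 648)² = 628² = 394384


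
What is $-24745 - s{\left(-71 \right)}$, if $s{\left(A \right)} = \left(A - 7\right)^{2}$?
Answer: $-30829$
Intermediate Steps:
$s{\left(A \right)} = \left(-7 + A\right)^{2}$ ($s{\left(A \right)} = \left(A - 7\right)^{2} = \left(-7 + A\right)^{2}$)
$-24745 - s{\left(-71 \right)} = -24745 - \left(-7 - 71\right)^{2} = -24745 - \left(-78\right)^{2} = -24745 - 6084 = -30829$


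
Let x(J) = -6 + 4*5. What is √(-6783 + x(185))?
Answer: I*√6769 ≈ 82.274*I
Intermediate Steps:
x(J) = 14 (x(J) = -6 + 20 = 14)
√(-6783 + x(185)) = √(-6783 + 14) = √(-6769) = I*√6769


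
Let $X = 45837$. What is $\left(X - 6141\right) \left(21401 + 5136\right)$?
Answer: $1053412752$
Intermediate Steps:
$\left(X - 6141\right) \left(21401 + 5136\right) = \left(45837 - 6141\right) \left(21401 + 5136\right) = 39696 \cdot 26537 = 1053412752$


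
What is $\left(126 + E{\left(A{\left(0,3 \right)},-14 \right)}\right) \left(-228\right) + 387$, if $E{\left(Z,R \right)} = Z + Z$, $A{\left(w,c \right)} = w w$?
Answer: $-28341$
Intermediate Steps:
$A{\left(w,c \right)} = w^{2}$
$E{\left(Z,R \right)} = 2 Z$
$\left(126 + E{\left(A{\left(0,3 \right)},-14 \right)}\right) \left(-228\right) + 387 = \left(126 + 2 \cdot 0^{2}\right) \left(-228\right) + 387 = \left(126 + 2 \cdot 0\right) \left(-228\right) + 387 = \left(126 + 0\right) \left(-228\right) + 387 = 126 \left(-228\right) + 387 = -28728 + 387 = -28341$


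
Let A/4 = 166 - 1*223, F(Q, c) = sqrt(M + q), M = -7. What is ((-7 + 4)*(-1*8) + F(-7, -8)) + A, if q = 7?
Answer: -204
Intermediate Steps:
F(Q, c) = 0 (F(Q, c) = sqrt(-7 + 7) = sqrt(0) = 0)
A = -228 (A = 4*(166 - 1*223) = 4*(166 - 223) = 4*(-57) = -228)
((-7 + 4)*(-1*8) + F(-7, -8)) + A = ((-7 + 4)*(-1*8) + 0) - 228 = (-3*(-8) + 0) - 228 = (24 + 0) - 228 = 24 - 228 = -204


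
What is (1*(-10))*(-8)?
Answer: 80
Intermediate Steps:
(1*(-10))*(-8) = -10*(-8) = 80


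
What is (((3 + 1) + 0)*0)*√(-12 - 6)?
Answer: 0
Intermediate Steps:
(((3 + 1) + 0)*0)*√(-12 - 6) = ((4 + 0)*0)*√(-18) = (4*0)*(3*I*√2) = 0*(3*I*√2) = 0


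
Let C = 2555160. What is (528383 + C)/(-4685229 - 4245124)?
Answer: -3083543/8930353 ≈ -0.34529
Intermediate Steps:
(528383 + C)/(-4685229 - 4245124) = (528383 + 2555160)/(-4685229 - 4245124) = 3083543/(-8930353) = 3083543*(-1/8930353) = -3083543/8930353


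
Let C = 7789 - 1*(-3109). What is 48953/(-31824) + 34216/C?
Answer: 277700095/173408976 ≈ 1.6014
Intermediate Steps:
C = 10898 (C = 7789 + 3109 = 10898)
48953/(-31824) + 34216/C = 48953/(-31824) + 34216/10898 = 48953*(-1/31824) + 34216*(1/10898) = -48953/31824 + 17108/5449 = 277700095/173408976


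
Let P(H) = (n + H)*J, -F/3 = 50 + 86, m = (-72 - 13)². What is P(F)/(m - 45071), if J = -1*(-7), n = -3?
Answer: 2877/37846 ≈ 0.076019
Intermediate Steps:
m = 7225 (m = (-85)² = 7225)
J = 7
F = -408 (F = -3*(50 + 86) = -3*136 = -408)
P(H) = -21 + 7*H (P(H) = (-3 + H)*7 = -21 + 7*H)
P(F)/(m - 45071) = (-21 + 7*(-408))/(7225 - 45071) = (-21 - 2856)/(-37846) = -2877*(-1/37846) = 2877/37846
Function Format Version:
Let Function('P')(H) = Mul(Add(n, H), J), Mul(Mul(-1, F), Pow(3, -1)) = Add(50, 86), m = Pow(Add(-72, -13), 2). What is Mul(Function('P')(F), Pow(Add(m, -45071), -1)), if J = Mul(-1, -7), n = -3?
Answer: Rational(2877, 37846) ≈ 0.076019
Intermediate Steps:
m = 7225 (m = Pow(-85, 2) = 7225)
J = 7
F = -408 (F = Mul(-3, Add(50, 86)) = Mul(-3, 136) = -408)
Function('P')(H) = Add(-21, Mul(7, H)) (Function('P')(H) = Mul(Add(-3, H), 7) = Add(-21, Mul(7, H)))
Mul(Function('P')(F), Pow(Add(m, -45071), -1)) = Mul(Add(-21, Mul(7, -408)), Pow(Add(7225, -45071), -1)) = Mul(Add(-21, -2856), Pow(-37846, -1)) = Mul(-2877, Rational(-1, 37846)) = Rational(2877, 37846)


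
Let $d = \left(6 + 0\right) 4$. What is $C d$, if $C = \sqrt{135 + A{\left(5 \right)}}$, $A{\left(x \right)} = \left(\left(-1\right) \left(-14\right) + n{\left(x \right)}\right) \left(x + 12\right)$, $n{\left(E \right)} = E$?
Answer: $24 \sqrt{458} \approx 513.62$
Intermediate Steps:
$A{\left(x \right)} = \left(12 + x\right) \left(14 + x\right)$ ($A{\left(x \right)} = \left(\left(-1\right) \left(-14\right) + x\right) \left(x + 12\right) = \left(14 + x\right) \left(12 + x\right) = \left(12 + x\right) \left(14 + x\right)$)
$C = \sqrt{458}$ ($C = \sqrt{135 + \left(168 + 5^{2} + 26 \cdot 5\right)} = \sqrt{135 + \left(168 + 25 + 130\right)} = \sqrt{135 + 323} = \sqrt{458} \approx 21.401$)
$d = 24$ ($d = 6 \cdot 4 = 24$)
$C d = \sqrt{458} \cdot 24 = 24 \sqrt{458}$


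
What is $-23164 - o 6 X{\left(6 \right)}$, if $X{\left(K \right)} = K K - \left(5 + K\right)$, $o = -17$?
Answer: $-20614$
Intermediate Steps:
$X{\left(K \right)} = -5 + K^{2} - K$ ($X{\left(K \right)} = K^{2} - \left(5 + K\right) = -5 + K^{2} - K$)
$-23164 - o 6 X{\left(6 \right)} = -23164 - \left(-17\right) 6 \left(-5 + 6^{2} - 6\right) = -23164 - - 102 \left(-5 + 36 - 6\right) = -23164 - \left(-102\right) 25 = -23164 - -2550 = -23164 + 2550 = -20614$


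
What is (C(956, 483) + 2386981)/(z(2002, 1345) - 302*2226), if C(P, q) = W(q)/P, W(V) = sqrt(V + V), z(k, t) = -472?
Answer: -2386981/672724 - sqrt(966)/643124144 ≈ -3.5482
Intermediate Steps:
W(V) = sqrt(2)*sqrt(V) (W(V) = sqrt(2*V) = sqrt(2)*sqrt(V))
C(P, q) = sqrt(2)*sqrt(q)/P (C(P, q) = (sqrt(2)*sqrt(q))/P = sqrt(2)*sqrt(q)/P)
(C(956, 483) + 2386981)/(z(2002, 1345) - 302*2226) = (sqrt(2)*sqrt(483)/956 + 2386981)/(-472 - 302*2226) = (sqrt(2)*(1/956)*sqrt(483) + 2386981)/(-472 - 672252) = (sqrt(966)/956 + 2386981)/(-672724) = (2386981 + sqrt(966)/956)*(-1/672724) = -2386981/672724 - sqrt(966)/643124144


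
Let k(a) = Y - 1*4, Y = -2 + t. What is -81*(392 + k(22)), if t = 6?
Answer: -31752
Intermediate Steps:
Y = 4 (Y = -2 + 6 = 4)
k(a) = 0 (k(a) = 4 - 1*4 = 4 - 4 = 0)
-81*(392 + k(22)) = -81*(392 + 0) = -81*392 = -31752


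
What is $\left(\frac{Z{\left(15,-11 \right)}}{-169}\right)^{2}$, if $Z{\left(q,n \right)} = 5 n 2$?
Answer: $\frac{12100}{28561} \approx 0.42365$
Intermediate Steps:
$Z{\left(q,n \right)} = 10 n$
$\left(\frac{Z{\left(15,-11 \right)}}{-169}\right)^{2} = \left(\frac{10 \left(-11\right)}{-169}\right)^{2} = \left(\left(-110\right) \left(- \frac{1}{169}\right)\right)^{2} = \left(\frac{110}{169}\right)^{2} = \frac{12100}{28561}$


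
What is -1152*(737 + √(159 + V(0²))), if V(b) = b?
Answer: -849024 - 1152*√159 ≈ -8.6355e+5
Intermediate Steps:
-1152*(737 + √(159 + V(0²))) = -1152*(737 + √(159 + 0²)) = -1152*(737 + √(159 + 0)) = -1152*(737 + √159) = -849024 - 1152*√159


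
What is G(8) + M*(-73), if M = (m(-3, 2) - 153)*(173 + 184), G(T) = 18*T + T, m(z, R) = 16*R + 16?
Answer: 2736557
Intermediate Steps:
m(z, R) = 16 + 16*R
G(T) = 19*T
M = -37485 (M = ((16 + 16*2) - 153)*(173 + 184) = ((16 + 32) - 153)*357 = (48 - 153)*357 = -105*357 = -37485)
G(8) + M*(-73) = 19*8 - 37485*(-73) = 152 + 2736405 = 2736557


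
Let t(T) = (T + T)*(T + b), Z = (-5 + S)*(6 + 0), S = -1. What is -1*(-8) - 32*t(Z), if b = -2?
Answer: -87544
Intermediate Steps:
Z = -36 (Z = (-5 - 1)*(6 + 0) = -6*6 = -36)
t(T) = 2*T*(-2 + T) (t(T) = (T + T)*(T - 2) = (2*T)*(-2 + T) = 2*T*(-2 + T))
-1*(-8) - 32*t(Z) = -1*(-8) - 64*(-36)*(-2 - 36) = 8 - 64*(-36)*(-38) = 8 - 32*2736 = 8 - 87552 = -87544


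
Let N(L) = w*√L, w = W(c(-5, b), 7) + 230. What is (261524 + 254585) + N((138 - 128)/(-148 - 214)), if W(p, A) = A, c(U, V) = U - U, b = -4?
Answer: 516109 + 237*I*√905/181 ≈ 5.1611e+5 + 39.391*I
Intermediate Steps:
c(U, V) = 0
w = 237 (w = 7 + 230 = 237)
N(L) = 237*√L
(261524 + 254585) + N((138 - 128)/(-148 - 214)) = (261524 + 254585) + 237*√((138 - 128)/(-148 - 214)) = 516109 + 237*√(10/(-362)) = 516109 + 237*√(10*(-1/362)) = 516109 + 237*√(-5/181) = 516109 + 237*(I*√905/181) = 516109 + 237*I*√905/181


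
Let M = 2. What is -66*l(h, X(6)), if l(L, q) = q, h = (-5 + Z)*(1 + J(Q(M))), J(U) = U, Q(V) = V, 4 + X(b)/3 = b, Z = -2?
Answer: -396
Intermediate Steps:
X(b) = -12 + 3*b
h = -21 (h = (-5 - 2)*(1 + 2) = -7*3 = -21)
-66*l(h, X(6)) = -66*(-12 + 3*6) = -66*(-12 + 18) = -66*6 = -396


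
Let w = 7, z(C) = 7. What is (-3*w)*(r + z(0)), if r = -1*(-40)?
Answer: -987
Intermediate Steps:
r = 40
(-3*w)*(r + z(0)) = (-3*7)*(40 + 7) = -21*47 = -987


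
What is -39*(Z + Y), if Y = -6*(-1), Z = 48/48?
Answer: -273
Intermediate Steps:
Z = 1 (Z = 48*(1/48) = 1)
Y = 6
-39*(Z + Y) = -39*(1 + 6) = -39*7 = -273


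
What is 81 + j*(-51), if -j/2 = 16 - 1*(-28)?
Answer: 4569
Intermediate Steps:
j = -88 (j = -2*(16 - 1*(-28)) = -2*(16 + 28) = -2*44 = -88)
81 + j*(-51) = 81 - 88*(-51) = 81 + 4488 = 4569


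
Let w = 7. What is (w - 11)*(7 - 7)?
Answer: 0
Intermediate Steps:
(w - 11)*(7 - 7) = (7 - 11)*(7 - 7) = -4*0 = 0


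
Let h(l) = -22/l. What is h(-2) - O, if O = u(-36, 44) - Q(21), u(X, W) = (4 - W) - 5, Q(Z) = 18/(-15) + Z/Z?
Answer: 279/5 ≈ 55.800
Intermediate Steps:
Q(Z) = -⅕ (Q(Z) = 18*(-1/15) + 1 = -6/5 + 1 = -⅕)
u(X, W) = -1 - W
O = -224/5 (O = (-1 - 1*44) - 1*(-⅕) = (-1 - 44) + ⅕ = -45 + ⅕ = -224/5 ≈ -44.800)
h(-2) - O = -22/(-2) - 1*(-224/5) = -22*(-½) + 224/5 = 11 + 224/5 = 279/5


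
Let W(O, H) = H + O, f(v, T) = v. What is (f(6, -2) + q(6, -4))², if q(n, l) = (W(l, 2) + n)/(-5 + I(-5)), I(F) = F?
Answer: 784/25 ≈ 31.360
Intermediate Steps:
q(n, l) = -⅕ - l/10 - n/10 (q(n, l) = ((2 + l) + n)/(-5 - 5) = (2 + l + n)/(-10) = (2 + l + n)*(-⅒) = -⅕ - l/10 - n/10)
(f(6, -2) + q(6, -4))² = (6 + (-⅕ - ⅒*(-4) - ⅒*6))² = (6 + (-⅕ + ⅖ - ⅗))² = (6 - ⅖)² = (28/5)² = 784/25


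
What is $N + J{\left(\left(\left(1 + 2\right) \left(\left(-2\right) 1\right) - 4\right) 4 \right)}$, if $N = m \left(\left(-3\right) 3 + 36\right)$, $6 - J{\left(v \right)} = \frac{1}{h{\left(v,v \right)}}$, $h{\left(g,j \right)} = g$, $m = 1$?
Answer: $\frac{1321}{40} \approx 33.025$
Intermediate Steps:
$J{\left(v \right)} = 6 - \frac{1}{v}$
$N = 27$ ($N = 1 \left(\left(-3\right) 3 + 36\right) = 1 \left(-9 + 36\right) = 1 \cdot 27 = 27$)
$N + J{\left(\left(\left(1 + 2\right) \left(\left(-2\right) 1\right) - 4\right) 4 \right)} = 27 + \left(6 - \frac{1}{\left(\left(1 + 2\right) \left(\left(-2\right) 1\right) - 4\right) 4}\right) = 27 + \left(6 - \frac{1}{\left(3 \left(-2\right) - 4\right) 4}\right) = 27 + \left(6 - \frac{1}{\left(-6 - 4\right) 4}\right) = 27 + \left(6 - \frac{1}{\left(-10\right) 4}\right) = 27 + \left(6 - \frac{1}{-40}\right) = 27 + \left(6 - - \frac{1}{40}\right) = 27 + \left(6 + \frac{1}{40}\right) = 27 + \frac{241}{40} = \frac{1321}{40}$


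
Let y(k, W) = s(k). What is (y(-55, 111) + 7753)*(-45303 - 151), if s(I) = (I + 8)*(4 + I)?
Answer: -461358100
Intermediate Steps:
s(I) = (4 + I)*(8 + I) (s(I) = (8 + I)*(4 + I) = (4 + I)*(8 + I))
y(k, W) = 32 + k**2 + 12*k
(y(-55, 111) + 7753)*(-45303 - 151) = ((32 + (-55)**2 + 12*(-55)) + 7753)*(-45303 - 151) = ((32 + 3025 - 660) + 7753)*(-45454) = (2397 + 7753)*(-45454) = 10150*(-45454) = -461358100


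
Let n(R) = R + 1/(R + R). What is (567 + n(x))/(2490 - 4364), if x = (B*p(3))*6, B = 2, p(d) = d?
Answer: -43417/134928 ≈ -0.32178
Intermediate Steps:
x = 36 (x = (2*3)*6 = 6*6 = 36)
n(R) = R + 1/(2*R)
(567 + n(x))/(2490 - 4364) = (567 + (36 + (½)/36))/(2490 - 4364) = (567 + (36 + (½)*(1/36)))/(-1874) = (567 + (36 + 1/72))*(-1/1874) = (567 + 2593/72)*(-1/1874) = (43417/72)*(-1/1874) = -43417/134928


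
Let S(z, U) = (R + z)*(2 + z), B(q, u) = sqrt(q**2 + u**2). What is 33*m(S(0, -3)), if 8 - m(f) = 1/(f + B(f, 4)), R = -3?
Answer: 2013/8 - 33*sqrt(13)/8 ≈ 236.75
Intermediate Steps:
S(z, U) = (-3 + z)*(2 + z)
m(f) = 8 - 1/(f + sqrt(16 + f**2)) (m(f) = 8 - 1/(f + sqrt(f**2 + 4**2)) = 8 - 1/(f + sqrt(f**2 + 16)) = 8 - 1/(f + sqrt(16 + f**2)))
33*m(S(0, -3)) = 33*((-1 + 8*(-6 + 0**2 - 1*0) + 8*sqrt(16 + (-6 + 0**2 - 1*0)**2))/((-6 + 0**2 - 1*0) + sqrt(16 + (-6 + 0**2 - 1*0)**2))) = 33*((-1 + 8*(-6 + 0 + 0) + 8*sqrt(16 + (-6 + 0 + 0)**2))/((-6 + 0 + 0) + sqrt(16 + (-6 + 0 + 0)**2))) = 33*((-1 + 8*(-6) + 8*sqrt(16 + (-6)**2))/(-6 + sqrt(16 + (-6)**2))) = 33*((-1 - 48 + 8*sqrt(16 + 36))/(-6 + sqrt(16 + 36))) = 33*((-1 - 48 + 8*sqrt(52))/(-6 + sqrt(52))) = 33*((-1 - 48 + 8*(2*sqrt(13)))/(-6 + 2*sqrt(13))) = 33*((-1 - 48 + 16*sqrt(13))/(-6 + 2*sqrt(13))) = 33*((-49 + 16*sqrt(13))/(-6 + 2*sqrt(13))) = 33*(-49 + 16*sqrt(13))/(-6 + 2*sqrt(13))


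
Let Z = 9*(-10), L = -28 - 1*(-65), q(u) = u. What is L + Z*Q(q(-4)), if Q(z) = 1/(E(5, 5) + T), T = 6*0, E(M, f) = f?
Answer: 19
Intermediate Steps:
T = 0
L = 37 (L = -28 + 65 = 37)
Z = -90
Q(z) = 1/5 (Q(z) = 1/(5 + 0) = 1/5)
L + Z*Q(q(-4)) = 37 - 90*1/5 = 37 - 18 = 19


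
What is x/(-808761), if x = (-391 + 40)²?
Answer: -41067/269587 ≈ -0.15233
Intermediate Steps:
x = 123201 (x = (-351)² = 123201)
x/(-808761) = 123201/(-808761) = 123201*(-1/808761) = -41067/269587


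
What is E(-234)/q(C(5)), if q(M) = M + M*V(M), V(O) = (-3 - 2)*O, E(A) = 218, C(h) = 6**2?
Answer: -109/3222 ≈ -0.033830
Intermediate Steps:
C(h) = 36
V(O) = -5*O
q(M) = M - 5*M**2 (q(M) = M + M*(-5*M) = M - 5*M**2)
E(-234)/q(C(5)) = 218/((36*(1 - 5*36))) = 218/((36*(1 - 180))) = 218/((36*(-179))) = 218/(-6444) = 218*(-1/6444) = -109/3222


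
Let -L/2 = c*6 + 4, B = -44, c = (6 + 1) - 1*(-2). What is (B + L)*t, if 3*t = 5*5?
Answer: -4000/3 ≈ -1333.3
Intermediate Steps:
c = 9 (c = 7 + 2 = 9)
t = 25/3 (t = (5*5)/3 = (1/3)*25 = 25/3 ≈ 8.3333)
L = -116 (L = -2*(9*6 + 4) = -2*(54 + 4) = -2*58 = -116)
(B + L)*t = (-44 - 116)*(25/3) = -160*25/3 = -4000/3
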